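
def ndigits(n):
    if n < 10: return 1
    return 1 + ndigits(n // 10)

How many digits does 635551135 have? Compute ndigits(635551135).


ndigits(635551135) = 1 + ndigits(63555113)
ndigits(63555113) = 1 + ndigits(6355511)
ndigits(6355511) = 1 + ndigits(635551)
ndigits(635551) = 1 + ndigits(63555)
ndigits(63555) = 1 + ndigits(6355)
ndigits(6355) = 1 + ndigits(635)
ndigits(635) = 1 + ndigits(63)
ndigits(63) = 1 + ndigits(6)
ndigits(6) = 1  (base case: 6 < 10)
Unwinding: 1 + 1 + 1 + 1 + 1 + 1 + 1 + 1 + 1 = 9

9


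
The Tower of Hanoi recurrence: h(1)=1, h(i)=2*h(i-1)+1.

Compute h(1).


h(1) = 1  (base case)

1


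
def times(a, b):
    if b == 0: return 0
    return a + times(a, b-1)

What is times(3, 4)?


times(3, 4) = 3 + times(3, 3)
times(3, 3) = 3 + times(3, 2)
times(3, 2) = 3 + times(3, 1)
times(3, 1) = 3 + times(3, 0)
times(3, 0) = 0  (base case)
Total: 3 + 3 + 3 + 3 + 0 = 12

12


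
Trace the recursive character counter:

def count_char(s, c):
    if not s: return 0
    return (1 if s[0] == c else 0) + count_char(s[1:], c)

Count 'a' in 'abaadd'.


s[0]='a' == 'a' -> 1
s[0]='b' != 'a' -> 0
s[0]='a' == 'a' -> 1
s[0]='a' == 'a' -> 1
s[0]='d' != 'a' -> 0
s[0]='d' != 'a' -> 0
Sum: 1 + 0 + 1 + 1 + 0 + 0 = 3

3


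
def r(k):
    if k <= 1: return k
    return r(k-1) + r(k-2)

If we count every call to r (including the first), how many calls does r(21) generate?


Let C(n) = total calls for r(n)
C(0) = 1, C(1) = 1
C(2) = 1 + C(1) + C(0) = 1 + 1 + 1 = 3
C(3) = 1 + C(2) + C(1) = 1 + 3 + 1 = 5
C(4) = 1 + C(3) + C(2) = 1 + 5 + 3 = 9
C(5) = 1 + C(4) + C(3) = 1 + 9 + 5 = 15
C(6) = 1 + C(5) + C(4) = 1 + 15 + 9 = 25
C(7) = 1 + C(6) + C(5) = 1 + 25 + 15 = 41
C(8) = 1 + C(7) + C(6) = 1 + 41 + 25 = 67
C(9) = 1 + C(8) + C(7) = 1 + 67 + 41 = 109
C(10) = 1 + C(9) + C(8) = 1 + 109 + 67 = 177
C(11) = 1 + C(10) + C(9) = 1 + 177 + 109 = 287
C(12) = 1 + C(11) + C(10) = 1 + 287 + 177 = 465
C(13) = 1 + C(12) + C(11) = 1 + 465 + 287 = 753
C(14) = 1 + C(13) + C(12) = 1 + 753 + 465 = 1219
C(15) = 1 + C(14) + C(13) = 1 + 1219 + 753 = 1973
C(16) = 1 + C(15) + C(14) = 1 + 1973 + 1219 = 3193
C(17) = 1 + C(16) + C(15) = 1 + 3193 + 1973 = 5167
C(18) = 1 + C(17) + C(16) = 1 + 5167 + 3193 = 8361
C(19) = 1 + C(18) + C(17) = 1 + 8361 + 5167 = 13529
C(20) = 1 + C(19) + C(18) = 1 + 13529 + 8361 = 21891
C(21) = 1 + C(20) + C(19) = 1 + 21891 + 13529 = 35421

35421


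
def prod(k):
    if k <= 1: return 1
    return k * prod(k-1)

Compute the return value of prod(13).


prod(13)
= 13 * prod(12)
= 13 * 12 * prod(11)
= 13 * 12 * 11 * prod(10)
= 13 * 12 * 11 * 10 * prod(9)
= 13 * 12 * 11 * 10 * 9 * prod(8)
= 13 * 12 * 11 * 10 * 9 * 8 * prod(7)
= 13 * 12 * 11 * 10 * 9 * 8 * 7 * prod(6)
= 13 * 12 * 11 * 10 * 9 * 8 * 7 * 6 * prod(5)
= 13 * 12 * 11 * 10 * 9 * 8 * 7 * 6 * 5 * prod(4)
= 13 * 12 * 11 * 10 * 9 * 8 * 7 * 6 * 5 * 4 * prod(3)
= 13 * 12 * 11 * 10 * 9 * 8 * 7 * 6 * 5 * 4 * 3 * prod(2)
= 13 * 12 * 11 * 10 * 9 * 8 * 7 * 6 * 5 * 4 * 3 * 2 * prod(1)
= 13 * 12 * 11 * 10 * 9 * 8 * 7 * 6 * 5 * 4 * 3 * 2 * 1
= 6227020800

6227020800


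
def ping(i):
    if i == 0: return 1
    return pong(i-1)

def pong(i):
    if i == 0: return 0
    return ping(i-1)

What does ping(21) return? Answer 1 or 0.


ping(21) = pong(20)
pong(20) = ping(19)
ping(19) = pong(18)
pong(18) = ping(17)
ping(17) = pong(16)
pong(16) = ping(15)
ping(15) = pong(14)
pong(14) = ping(13)
ping(13) = pong(12)
pong(12) = ping(11)
ping(11) = pong(10)
pong(10) = ping(9)
ping(9) = pong(8)
pong(8) = ping(7)
ping(7) = pong(6)
pong(6) = ping(5)
ping(5) = pong(4)
pong(4) = ping(3)
ping(3) = pong(2)
pong(2) = ping(1)
ping(1) = pong(0)
pong(0) = 0  (base case)
Result: 0

0


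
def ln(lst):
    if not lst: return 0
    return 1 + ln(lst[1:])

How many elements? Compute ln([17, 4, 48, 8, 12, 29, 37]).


ln([17, 4, 48, 8, 12, 29, 37]) = 1 + ln([4, 48, 8, 12, 29, 37])
ln([4, 48, 8, 12, 29, 37]) = 1 + ln([48, 8, 12, 29, 37])
ln([48, 8, 12, 29, 37]) = 1 + ln([8, 12, 29, 37])
ln([8, 12, 29, 37]) = 1 + ln([12, 29, 37])
ln([12, 29, 37]) = 1 + ln([29, 37])
ln([29, 37]) = 1 + ln([37])
ln([37]) = 1 + ln([])
ln([]) = 0  (base case)
Unwinding: 1 + 1 + 1 + 1 + 1 + 1 + 1 + 0 = 7

7


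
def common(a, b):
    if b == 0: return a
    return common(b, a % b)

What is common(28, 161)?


common(28, 161) = common(161, 28)
common(161, 28) = common(28, 21)
common(28, 21) = common(21, 7)
common(21, 7) = common(7, 0)
common(7, 0) = 7  (base case)

7


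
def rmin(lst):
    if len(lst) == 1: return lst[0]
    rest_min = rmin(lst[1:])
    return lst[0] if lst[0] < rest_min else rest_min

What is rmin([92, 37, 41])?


rmin([92, 37, 41]): compare 92 with rmin([37, 41])
rmin([37, 41]): compare 37 with rmin([41])
rmin([41]) = 41  (base case)
Compare 37 with 41 -> 37
Compare 92 with 37 -> 37

37


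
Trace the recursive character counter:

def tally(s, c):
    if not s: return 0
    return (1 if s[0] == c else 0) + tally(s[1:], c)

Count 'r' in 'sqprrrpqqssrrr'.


s[0]='s' != 'r' -> 0
s[0]='q' != 'r' -> 0
s[0]='p' != 'r' -> 0
s[0]='r' == 'r' -> 1
s[0]='r' == 'r' -> 1
s[0]='r' == 'r' -> 1
s[0]='p' != 'r' -> 0
s[0]='q' != 'r' -> 0
s[0]='q' != 'r' -> 0
s[0]='s' != 'r' -> 0
s[0]='s' != 'r' -> 0
s[0]='r' == 'r' -> 1
s[0]='r' == 'r' -> 1
s[0]='r' == 'r' -> 1
Sum: 0 + 0 + 0 + 1 + 1 + 1 + 0 + 0 + 0 + 0 + 0 + 1 + 1 + 1 = 6

6


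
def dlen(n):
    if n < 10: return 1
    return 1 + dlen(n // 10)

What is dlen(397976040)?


dlen(397976040) = 1 + dlen(39797604)
dlen(39797604) = 1 + dlen(3979760)
dlen(3979760) = 1 + dlen(397976)
dlen(397976) = 1 + dlen(39797)
dlen(39797) = 1 + dlen(3979)
dlen(3979) = 1 + dlen(397)
dlen(397) = 1 + dlen(39)
dlen(39) = 1 + dlen(3)
dlen(3) = 1  (base case: 3 < 10)
Unwinding: 1 + 1 + 1 + 1 + 1 + 1 + 1 + 1 + 1 = 9

9


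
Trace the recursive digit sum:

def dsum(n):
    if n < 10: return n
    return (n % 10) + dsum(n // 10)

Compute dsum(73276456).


dsum(73276456) = 6 + dsum(7327645)
dsum(7327645) = 5 + dsum(732764)
dsum(732764) = 4 + dsum(73276)
dsum(73276) = 6 + dsum(7327)
dsum(7327) = 7 + dsum(732)
dsum(732) = 2 + dsum(73)
dsum(73) = 3 + dsum(7)
dsum(7) = 7  (base case)
Total: 6 + 5 + 4 + 6 + 7 + 2 + 3 + 7 = 40

40


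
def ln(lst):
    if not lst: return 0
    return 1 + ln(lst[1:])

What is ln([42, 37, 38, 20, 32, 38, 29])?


ln([42, 37, 38, 20, 32, 38, 29]) = 1 + ln([37, 38, 20, 32, 38, 29])
ln([37, 38, 20, 32, 38, 29]) = 1 + ln([38, 20, 32, 38, 29])
ln([38, 20, 32, 38, 29]) = 1 + ln([20, 32, 38, 29])
ln([20, 32, 38, 29]) = 1 + ln([32, 38, 29])
ln([32, 38, 29]) = 1 + ln([38, 29])
ln([38, 29]) = 1 + ln([29])
ln([29]) = 1 + ln([])
ln([]) = 0  (base case)
Unwinding: 1 + 1 + 1 + 1 + 1 + 1 + 1 + 0 = 7

7


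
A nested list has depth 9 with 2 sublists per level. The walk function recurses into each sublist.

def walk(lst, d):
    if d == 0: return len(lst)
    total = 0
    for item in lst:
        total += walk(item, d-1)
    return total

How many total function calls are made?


At depth 0 (root): 1 call
At depth 1: each of 1 parents calls walk on 2 children = 2 calls
At depth 2: each of 2 parents calls walk on 2 children = 4 calls
At depth 3: each of 4 parents calls walk on 2 children = 8 calls
At depth 4: each of 8 parents calls walk on 2 children = 16 calls
At depth 5: each of 16 parents calls walk on 2 children = 32 calls
At depth 6: each of 32 parents calls walk on 2 children = 64 calls
At depth 7: each of 64 parents calls walk on 2 children = 128 calls
At depth 8: each of 128 parents calls walk on 2 children = 256 calls
At depth 9: each of 256 parents calls walk on 2 children = 512 calls
Total: 1 + 2 + 4 + 8 + 16 + 32 + 64 + 128 + 256 + 512 = 1023

1023


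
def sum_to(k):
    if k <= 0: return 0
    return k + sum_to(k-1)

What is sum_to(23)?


sum_to(23)
= 23 + 22 + 21 + 20 + 19 + 18 + 17 + 16 + 15 + 14 + 13 + 12 + 11 + 10 + 9 + 8 + 7 + 6 + 5 + 4 + 3 + 2 + 1 + sum_to(0)
= 23 + 22 + 21 + 20 + 19 + 18 + 17 + 16 + 15 + 14 + 13 + 12 + 11 + 10 + 9 + 8 + 7 + 6 + 5 + 4 + 3 + 2 + 1 + 0
= 276

276


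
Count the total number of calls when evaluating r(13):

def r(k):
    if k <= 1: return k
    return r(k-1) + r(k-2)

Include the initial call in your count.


Let C(n) = total calls for r(n)
C(0) = 1, C(1) = 1
C(2) = 1 + C(1) + C(0) = 1 + 1 + 1 = 3
C(3) = 1 + C(2) + C(1) = 1 + 3 + 1 = 5
C(4) = 1 + C(3) + C(2) = 1 + 5 + 3 = 9
C(5) = 1 + C(4) + C(3) = 1 + 9 + 5 = 15
C(6) = 1 + C(5) + C(4) = 1 + 15 + 9 = 25
C(7) = 1 + C(6) + C(5) = 1 + 25 + 15 = 41
C(8) = 1 + C(7) + C(6) = 1 + 41 + 25 = 67
C(9) = 1 + C(8) + C(7) = 1 + 67 + 41 = 109
C(10) = 1 + C(9) + C(8) = 1 + 109 + 67 = 177
C(11) = 1 + C(10) + C(9) = 1 + 177 + 109 = 287
C(12) = 1 + C(11) + C(10) = 1 + 287 + 177 = 465
C(13) = 1 + C(12) + C(11) = 1 + 465 + 287 = 753

753


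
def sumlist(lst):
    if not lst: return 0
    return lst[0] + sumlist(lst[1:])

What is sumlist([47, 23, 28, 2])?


sumlist([47, 23, 28, 2]) = 47 + sumlist([23, 28, 2])
sumlist([23, 28, 2]) = 23 + sumlist([28, 2])
sumlist([28, 2]) = 28 + sumlist([2])
sumlist([2]) = 2 + sumlist([])
sumlist([]) = 0  (base case)
Total: 47 + 23 + 28 + 2 + 0 = 100

100


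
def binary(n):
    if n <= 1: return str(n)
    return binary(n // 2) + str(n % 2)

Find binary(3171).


binary(3171) = binary(1585) + '1'
binary(1585) = binary(792) + '1'
binary(792) = binary(396) + '0'
binary(396) = binary(198) + '0'
binary(198) = binary(99) + '0'
binary(99) = binary(49) + '1'
binary(49) = binary(24) + '1'
binary(24) = binary(12) + '0'
binary(12) = binary(6) + '0'
binary(6) = binary(3) + '0'
binary(3) = binary(1) + '1'
binary(1) = '1'  (base case)
Concatenating: '1' + '1' + '0' + '0' + '0' + '1' + '1' + '0' + '0' + '0' + '1' + '1' = '110001100011'

110001100011


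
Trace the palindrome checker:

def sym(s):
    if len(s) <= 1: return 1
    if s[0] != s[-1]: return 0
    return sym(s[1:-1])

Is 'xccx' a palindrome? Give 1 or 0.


sym('xccx'): s[0]='x' == s[-1]='x' -> check sym('cc')
sym('cc'): s[0]='c' == s[-1]='c' -> check sym('')
sym(''): len <= 1 -> return 1  (base case)
Result: 1 (palindrome)

1


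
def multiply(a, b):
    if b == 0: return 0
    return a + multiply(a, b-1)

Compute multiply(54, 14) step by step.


multiply(54, 14) = 54 + multiply(54, 13)
multiply(54, 13) = 54 + multiply(54, 12)
multiply(54, 12) = 54 + multiply(54, 11)
multiply(54, 11) = 54 + multiply(54, 10)
multiply(54, 10) = 54 + multiply(54, 9)
multiply(54, 9) = 54 + multiply(54, 8)
multiply(54, 8) = 54 + multiply(54, 7)
multiply(54, 7) = 54 + multiply(54, 6)
multiply(54, 6) = 54 + multiply(54, 5)
multiply(54, 5) = 54 + multiply(54, 4)
multiply(54, 4) = 54 + multiply(54, 3)
multiply(54, 3) = 54 + multiply(54, 2)
multiply(54, 2) = 54 + multiply(54, 1)
multiply(54, 1) = 54 + multiply(54, 0)
multiply(54, 0) = 0  (base case)
Total: 54 + 54 + 54 + 54 + 54 + 54 + 54 + 54 + 54 + 54 + 54 + 54 + 54 + 54 + 0 = 756

756


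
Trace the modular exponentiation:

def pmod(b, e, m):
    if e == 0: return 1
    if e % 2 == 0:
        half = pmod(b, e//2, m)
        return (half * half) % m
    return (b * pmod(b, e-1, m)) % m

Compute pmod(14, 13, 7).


pmod(14, 13, 7): e is odd, compute pmod(14, 12, 7)
  pmod(14, 12, 7): e is even, compute pmod(14, 6, 7)
    pmod(14, 6, 7): e is even, compute pmod(14, 3, 7)
      pmod(14, 3, 7): e is odd, compute pmod(14, 2, 7)
        pmod(14, 2, 7): e is even, compute pmod(14, 1, 7)
          pmod(14, 1, 7): e is odd, compute pmod(14, 0, 7)
          pmod(14, 0, 7) = 1
          (14 * 1) % 7 = 0
        half=0, (0*0) % 7 = 0
      (14 * 0) % 7 = 0
    half=0, (0*0) % 7 = 0
  half=0, (0*0) % 7 = 0
(14 * 0) % 7 = 0

0


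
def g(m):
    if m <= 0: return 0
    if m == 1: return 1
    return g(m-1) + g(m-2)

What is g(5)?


Computing g(5) bottom-up:
g(0) = 0
g(1) = 1
g(2) = g(1) + g(0) = 1 + 0 = 1
g(3) = g(2) + g(1) = 1 + 1 = 2
g(4) = g(3) + g(2) = 2 + 1 = 3
g(5) = g(4) + g(3) = 3 + 2 = 5

5


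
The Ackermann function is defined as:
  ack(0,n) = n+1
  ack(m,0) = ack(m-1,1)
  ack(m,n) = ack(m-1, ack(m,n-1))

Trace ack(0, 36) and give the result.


ack(0, 36) = 37
Result: ack(0, 36) = 37

37


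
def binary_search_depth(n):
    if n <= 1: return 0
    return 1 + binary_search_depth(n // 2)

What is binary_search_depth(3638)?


3638 / 2 = 1819
1819 / 2 = 909
909 / 2 = 454
454 / 2 = 227
227 / 2 = 113
113 / 2 = 56
56 / 2 = 28
28 / 2 = 14
14 / 2 = 7
7 / 2 = 3
3 / 2 = 1
Reached 1 after 11 halvings

11


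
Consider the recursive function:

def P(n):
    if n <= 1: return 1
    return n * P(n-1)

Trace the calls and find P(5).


P(5)
= 5 * P(4)
= 5 * 4 * P(3)
= 5 * 4 * 3 * P(2)
= 5 * 4 * 3 * 2 * P(1)
= 5 * 4 * 3 * 2 * 1
= 120

120


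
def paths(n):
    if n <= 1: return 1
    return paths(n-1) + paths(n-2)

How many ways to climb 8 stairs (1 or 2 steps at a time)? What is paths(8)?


Building up from base cases:
paths(0) = 1
paths(1) = 1
paths(2) = paths(1) + paths(0) = 1 + 1 = 2
paths(3) = paths(2) + paths(1) = 2 + 1 = 3
paths(4) = paths(3) + paths(2) = 3 + 2 = 5
paths(5) = paths(4) + paths(3) = 5 + 3 = 8
paths(6) = paths(5) + paths(4) = 8 + 5 = 13
paths(7) = paths(6) + paths(5) = 13 + 8 = 21
paths(8) = paths(7) + paths(6) = 21 + 13 = 34

34


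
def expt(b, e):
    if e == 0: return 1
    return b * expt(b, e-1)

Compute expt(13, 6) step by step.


expt(13, 6)
= 13 * expt(13, 5)
= 13 * 13 * expt(13, 4)
= 13 * 13 * 13 * expt(13, 3)
= 13 * 13 * 13 * 13 * expt(13, 2)
= 13 * 13 * 13 * 13 * 13 * expt(13, 1)
= 13 * 13 * 13 * 13 * 13 * 13 * expt(13, 0)
= 13 * 13 * 13 * 13 * 13 * 13 * 1
= 4826809

4826809


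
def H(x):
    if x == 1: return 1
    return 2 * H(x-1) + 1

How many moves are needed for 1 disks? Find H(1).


H(1) = 1  (base case)

1


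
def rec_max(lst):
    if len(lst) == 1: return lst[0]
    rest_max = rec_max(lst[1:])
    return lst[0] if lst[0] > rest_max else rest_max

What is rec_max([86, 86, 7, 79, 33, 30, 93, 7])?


rec_max([86, 86, 7, 79, 33, 30, 93, 7]): compare 86 with rec_max([86, 7, 79, 33, 30, 93, 7])
rec_max([86, 7, 79, 33, 30, 93, 7]): compare 86 with rec_max([7, 79, 33, 30, 93, 7])
rec_max([7, 79, 33, 30, 93, 7]): compare 7 with rec_max([79, 33, 30, 93, 7])
rec_max([79, 33, 30, 93, 7]): compare 79 with rec_max([33, 30, 93, 7])
rec_max([33, 30, 93, 7]): compare 33 with rec_max([30, 93, 7])
rec_max([30, 93, 7]): compare 30 with rec_max([93, 7])
rec_max([93, 7]): compare 93 with rec_max([7])
rec_max([7]) = 7  (base case)
Compare 93 with 7 -> 93
Compare 30 with 93 -> 93
Compare 33 with 93 -> 93
Compare 79 with 93 -> 93
Compare 7 with 93 -> 93
Compare 86 with 93 -> 93
Compare 86 with 93 -> 93

93


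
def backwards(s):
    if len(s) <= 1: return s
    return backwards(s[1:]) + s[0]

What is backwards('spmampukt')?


backwards('spmampukt') = backwards('pmampukt') + 's'
backwards('pmampukt') = backwards('mampukt') + 'p'
backwards('mampukt') = backwards('ampukt') + 'm'
backwards('ampukt') = backwards('mpukt') + 'a'
backwards('mpukt') = backwards('pukt') + 'm'
backwards('pukt') = backwards('ukt') + 'p'
backwards('ukt') = backwards('kt') + 'u'
backwards('kt') = backwards('t') + 'k'
backwards('t') = 't'  (base case)
Concatenating: 't' + 'k' + 'u' + 'p' + 'm' + 'a' + 'm' + 'p' + 's' = 'tkupmamps'

tkupmamps


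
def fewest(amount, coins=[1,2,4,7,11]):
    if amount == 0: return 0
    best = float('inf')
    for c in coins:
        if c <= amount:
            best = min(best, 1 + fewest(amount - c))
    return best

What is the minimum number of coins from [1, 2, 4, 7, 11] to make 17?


Building up with DP:
fewest(0) = 0
fewest(1) = min(1+fewest(0)=1+0=1) = 1
fewest(2) = min(1+fewest(1)=1+1=2, 1+fewest(0)=1+0=1) = 1
fewest(3) = min(1+fewest(2)=1+1=2, 1+fewest(1)=1+1=2) = 2
fewest(4) = min(1+fewest(3)=1+2=3, 1+fewest(2)=1+1=2, 1+fewest(0)=1+0=1) = 1
fewest(5) = min(1+fewest(4)=1+1=2, 1+fewest(3)=1+2=3, 1+fewest(1)=1+1=2) = 2
fewest(6) = min(1+fewest(5)=1+2=3, 1+fewest(4)=1+1=2, 1+fewest(2)=1+1=2) = 2
fewest(7) = min(1+fewest(6)=1+2=3, 1+fewest(5)=1+2=3, 1+fewest(3)=1+2=3, 1+fewest(0)=1+0=1) = 1
fewest(8) = min(1+fewest(7)=1+1=2, 1+fewest(6)=1+2=3, 1+fewest(4)=1+1=2, 1+fewest(1)=1+1=2) = 2
fewest(9) = min(1+fewest(8)=1+2=3, 1+fewest(7)=1+1=2, 1+fewest(5)=1+2=3, 1+fewest(2)=1+1=2) = 2
fewest(10) = min(1+fewest(9)=1+2=3, 1+fewest(8)=1+2=3, 1+fewest(6)=1+2=3, 1+fewest(3)=1+2=3) = 3
fewest(11) = min(1+fewest(10)=1+3=4, 1+fewest(9)=1+2=3, 1+fewest(7)=1+1=2, 1+fewest(4)=1+1=2, 1+fewest(0)=1+0=1) = 1
fewest(12) = min(1+fewest(11)=1+1=2, 1+fewest(10)=1+3=4, 1+fewest(8)=1+2=3, 1+fewest(5)=1+2=3, 1+fewest(1)=1+1=2) = 2
fewest(13) = min(1+fewest(12)=1+2=3, 1+fewest(11)=1+1=2, 1+fewest(9)=1+2=3, 1+fewest(6)=1+2=3, 1+fewest(2)=1+1=2) = 2
fewest(14) = min(1+fewest(13)=1+2=3, 1+fewest(12)=1+2=3, 1+fewest(10)=1+3=4, 1+fewest(7)=1+1=2, 1+fewest(3)=1+2=3) = 2
fewest(15) = min(1+fewest(14)=1+2=3, 1+fewest(13)=1+2=3, 1+fewest(11)=1+1=2, 1+fewest(8)=1+2=3, 1+fewest(4)=1+1=2) = 2
fewest(16) = min(1+fewest(15)=1+2=3, 1+fewest(14)=1+2=3, 1+fewest(12)=1+2=3, 1+fewest(9)=1+2=3, 1+fewest(5)=1+2=3) = 3
fewest(17) = min(1+fewest(16)=1+3=4, 1+fewest(15)=1+2=3, 1+fewest(13)=1+2=3, 1+fewest(10)=1+3=4, 1+fewest(6)=1+2=3) = 3

3


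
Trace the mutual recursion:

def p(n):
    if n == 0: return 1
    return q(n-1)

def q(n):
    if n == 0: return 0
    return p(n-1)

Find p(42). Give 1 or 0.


p(42) = q(41)
q(41) = p(40)
p(40) = q(39)
q(39) = p(38)
p(38) = q(37)
q(37) = p(36)
p(36) = q(35)
q(35) = p(34)
p(34) = q(33)
q(33) = p(32)
p(32) = q(31)
q(31) = p(30)
p(30) = q(29)
q(29) = p(28)
p(28) = q(27)
q(27) = p(26)
p(26) = q(25)
q(25) = p(24)
p(24) = q(23)
q(23) = p(22)
p(22) = q(21)
q(21) = p(20)
p(20) = q(19)
q(19) = p(18)
p(18) = q(17)
q(17) = p(16)
p(16) = q(15)
q(15) = p(14)
p(14) = q(13)
q(13) = p(12)
p(12) = q(11)
q(11) = p(10)
p(10) = q(9)
q(9) = p(8)
p(8) = q(7)
q(7) = p(6)
p(6) = q(5)
q(5) = p(4)
p(4) = q(3)
q(3) = p(2)
p(2) = q(1)
q(1) = p(0)
p(0) = 1  (base case)
Result: 1

1


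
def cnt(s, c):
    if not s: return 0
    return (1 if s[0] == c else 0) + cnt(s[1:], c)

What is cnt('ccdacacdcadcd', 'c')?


s[0]='c' == 'c' -> 1
s[0]='c' == 'c' -> 1
s[0]='d' != 'c' -> 0
s[0]='a' != 'c' -> 0
s[0]='c' == 'c' -> 1
s[0]='a' != 'c' -> 0
s[0]='c' == 'c' -> 1
s[0]='d' != 'c' -> 0
s[0]='c' == 'c' -> 1
s[0]='a' != 'c' -> 0
s[0]='d' != 'c' -> 0
s[0]='c' == 'c' -> 1
s[0]='d' != 'c' -> 0
Sum: 1 + 1 + 0 + 0 + 1 + 0 + 1 + 0 + 1 + 0 + 0 + 1 + 0 = 6

6


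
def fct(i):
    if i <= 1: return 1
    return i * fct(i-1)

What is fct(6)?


fct(6)
= 6 * fct(5)
= 6 * 5 * fct(4)
= 6 * 5 * 4 * fct(3)
= 6 * 5 * 4 * 3 * fct(2)
= 6 * 5 * 4 * 3 * 2 * fct(1)
= 6 * 5 * 4 * 3 * 2 * 1
= 720

720


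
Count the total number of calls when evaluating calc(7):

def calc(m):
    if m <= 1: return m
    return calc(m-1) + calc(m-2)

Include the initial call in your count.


Let C(n) = total calls for calc(n)
C(0) = 1, C(1) = 1
C(2) = 1 + C(1) + C(0) = 1 + 1 + 1 = 3
C(3) = 1 + C(2) + C(1) = 1 + 3 + 1 = 5
C(4) = 1 + C(3) + C(2) = 1 + 5 + 3 = 9
C(5) = 1 + C(4) + C(3) = 1 + 9 + 5 = 15
C(6) = 1 + C(5) + C(4) = 1 + 15 + 9 = 25
C(7) = 1 + C(6) + C(5) = 1 + 25 + 15 = 41

41


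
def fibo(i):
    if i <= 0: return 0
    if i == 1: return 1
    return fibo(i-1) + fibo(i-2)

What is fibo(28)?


Computing fibo(28) bottom-up:
fibo(0) = 0
fibo(1) = 1
fibo(2) = fibo(1) + fibo(0) = 1 + 0 = 1
fibo(3) = fibo(2) + fibo(1) = 1 + 1 = 2
fibo(4) = fibo(3) + fibo(2) = 2 + 1 = 3
fibo(5) = fibo(4) + fibo(3) = 3 + 2 = 5
fibo(6) = fibo(5) + fibo(4) = 5 + 3 = 8
fibo(7) = fibo(6) + fibo(5) = 8 + 5 = 13
fibo(8) = fibo(7) + fibo(6) = 13 + 8 = 21
fibo(9) = fibo(8) + fibo(7) = 21 + 13 = 34
fibo(10) = fibo(9) + fibo(8) = 34 + 21 = 55
fibo(11) = fibo(10) + fibo(9) = 55 + 34 = 89
fibo(12) = fibo(11) + fibo(10) = 89 + 55 = 144
fibo(13) = fibo(12) + fibo(11) = 144 + 89 = 233
fibo(14) = fibo(13) + fibo(12) = 233 + 144 = 377
fibo(15) = fibo(14) + fibo(13) = 377 + 233 = 610
fibo(16) = fibo(15) + fibo(14) = 610 + 377 = 987
fibo(17) = fibo(16) + fibo(15) = 987 + 610 = 1597
fibo(18) = fibo(17) + fibo(16) = 1597 + 987 = 2584
fibo(19) = fibo(18) + fibo(17) = 2584 + 1597 = 4181
fibo(20) = fibo(19) + fibo(18) = 4181 + 2584 = 6765
fibo(21) = fibo(20) + fibo(19) = 6765 + 4181 = 10946
fibo(22) = fibo(21) + fibo(20) = 10946 + 6765 = 17711
fibo(23) = fibo(22) + fibo(21) = 17711 + 10946 = 28657
fibo(24) = fibo(23) + fibo(22) = 28657 + 17711 = 46368
fibo(25) = fibo(24) + fibo(23) = 46368 + 28657 = 75025
fibo(26) = fibo(25) + fibo(24) = 75025 + 46368 = 121393
fibo(27) = fibo(26) + fibo(25) = 121393 + 75025 = 196418
fibo(28) = fibo(27) + fibo(26) = 196418 + 121393 = 317811

317811


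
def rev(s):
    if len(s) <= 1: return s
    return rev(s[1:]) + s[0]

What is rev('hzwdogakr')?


rev('hzwdogakr') = rev('zwdogakr') + 'h'
rev('zwdogakr') = rev('wdogakr') + 'z'
rev('wdogakr') = rev('dogakr') + 'w'
rev('dogakr') = rev('ogakr') + 'd'
rev('ogakr') = rev('gakr') + 'o'
rev('gakr') = rev('akr') + 'g'
rev('akr') = rev('kr') + 'a'
rev('kr') = rev('r') + 'k'
rev('r') = 'r'  (base case)
Concatenating: 'r' + 'k' + 'a' + 'g' + 'o' + 'd' + 'w' + 'z' + 'h' = 'rkagodwzh'

rkagodwzh


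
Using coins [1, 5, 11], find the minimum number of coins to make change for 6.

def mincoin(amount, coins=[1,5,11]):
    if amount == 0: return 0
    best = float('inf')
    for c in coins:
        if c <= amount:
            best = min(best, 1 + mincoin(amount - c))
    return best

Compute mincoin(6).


Building up with DP:
mincoin(0) = 0
mincoin(1) = min(1+mincoin(0)=1+0=1) = 1
mincoin(2) = min(1+mincoin(1)=1+1=2) = 2
mincoin(3) = min(1+mincoin(2)=1+2=3) = 3
mincoin(4) = min(1+mincoin(3)=1+3=4) = 4
mincoin(5) = min(1+mincoin(4)=1+4=5, 1+mincoin(0)=1+0=1) = 1
mincoin(6) = min(1+mincoin(5)=1+1=2, 1+mincoin(1)=1+1=2) = 2

2


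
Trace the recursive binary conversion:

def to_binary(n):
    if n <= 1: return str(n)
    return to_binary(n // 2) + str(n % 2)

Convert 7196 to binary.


to_binary(7196) = to_binary(3598) + '0'
to_binary(3598) = to_binary(1799) + '0'
to_binary(1799) = to_binary(899) + '1'
to_binary(899) = to_binary(449) + '1'
to_binary(449) = to_binary(224) + '1'
to_binary(224) = to_binary(112) + '0'
to_binary(112) = to_binary(56) + '0'
to_binary(56) = to_binary(28) + '0'
to_binary(28) = to_binary(14) + '0'
to_binary(14) = to_binary(7) + '0'
to_binary(7) = to_binary(3) + '1'
to_binary(3) = to_binary(1) + '1'
to_binary(1) = '1'  (base case)
Concatenating: '1' + '1' + '1' + '0' + '0' + '0' + '0' + '0' + '1' + '1' + '1' + '0' + '0' = '1110000011100'

1110000011100


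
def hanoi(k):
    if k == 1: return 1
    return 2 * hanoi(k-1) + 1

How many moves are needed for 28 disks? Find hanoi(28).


hanoi(28) = 2 * hanoi(27) + 1
hanoi(27) = 2 * hanoi(26) + 1
hanoi(26) = 2 * hanoi(25) + 1
hanoi(25) = 2 * hanoi(24) + 1
hanoi(24) = 2 * hanoi(23) + 1
hanoi(23) = 2 * hanoi(22) + 1
hanoi(22) = 2 * hanoi(21) + 1
hanoi(21) = 2 * hanoi(20) + 1
hanoi(20) = 2 * hanoi(19) + 1
hanoi(19) = 2 * hanoi(18) + 1
hanoi(18) = 2 * hanoi(17) + 1
hanoi(17) = 2 * hanoi(16) + 1
hanoi(16) = 2 * hanoi(15) + 1
hanoi(15) = 2 * hanoi(14) + 1
hanoi(14) = 2 * hanoi(13) + 1
hanoi(13) = 2 * hanoi(12) + 1
hanoi(12) = 2 * hanoi(11) + 1
hanoi(11) = 2 * hanoi(10) + 1
hanoi(10) = 2 * hanoi(9) + 1
hanoi(9) = 2 * hanoi(8) + 1
hanoi(8) = 2 * hanoi(7) + 1
hanoi(7) = 2 * hanoi(6) + 1
hanoi(6) = 2 * hanoi(5) + 1
hanoi(5) = 2 * hanoi(4) + 1
hanoi(4) = 2 * hanoi(3) + 1
hanoi(3) = 2 * hanoi(2) + 1
hanoi(2) = 2 * hanoi(1) + 1
hanoi(1) = 1  (base case)
hanoi(2) = 2 * 1 + 1 = 3
hanoi(3) = 2 * 3 + 1 = 7
hanoi(4) = 2 * 7 + 1 = 15
hanoi(5) = 2 * 15 + 1 = 31
hanoi(6) = 2 * 31 + 1 = 63
hanoi(7) = 2 * 63 + 1 = 127
hanoi(8) = 2 * 127 + 1 = 255
hanoi(9) = 2 * 255 + 1 = 511
hanoi(10) = 2 * 511 + 1 = 1023
hanoi(11) = 2 * 1023 + 1 = 2047
hanoi(12) = 2 * 2047 + 1 = 4095
hanoi(13) = 2 * 4095 + 1 = 8191
hanoi(14) = 2 * 8191 + 1 = 16383
hanoi(15) = 2 * 16383 + 1 = 32767
hanoi(16) = 2 * 32767 + 1 = 65535
hanoi(17) = 2 * 65535 + 1 = 131071
hanoi(18) = 2 * 131071 + 1 = 262143
hanoi(19) = 2 * 262143 + 1 = 524287
hanoi(20) = 2 * 524287 + 1 = 1048575
hanoi(21) = 2 * 1048575 + 1 = 2097151
hanoi(22) = 2 * 2097151 + 1 = 4194303
hanoi(23) = 2 * 4194303 + 1 = 8388607
hanoi(24) = 2 * 8388607 + 1 = 16777215
hanoi(25) = 2 * 16777215 + 1 = 33554431
hanoi(26) = 2 * 33554431 + 1 = 67108863
hanoi(27) = 2 * 67108863 + 1 = 134217727
hanoi(28) = 2 * 134217727 + 1 = 268435455

268435455


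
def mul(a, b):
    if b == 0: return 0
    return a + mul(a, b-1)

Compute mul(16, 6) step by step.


mul(16, 6) = 16 + mul(16, 5)
mul(16, 5) = 16 + mul(16, 4)
mul(16, 4) = 16 + mul(16, 3)
mul(16, 3) = 16 + mul(16, 2)
mul(16, 2) = 16 + mul(16, 1)
mul(16, 1) = 16 + mul(16, 0)
mul(16, 0) = 0  (base case)
Total: 16 + 16 + 16 + 16 + 16 + 16 + 0 = 96

96


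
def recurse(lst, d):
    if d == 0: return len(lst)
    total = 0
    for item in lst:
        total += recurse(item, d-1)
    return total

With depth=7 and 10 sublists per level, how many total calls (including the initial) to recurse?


At depth 0 (root): 1 call
At depth 1: each of 1 parents calls recurse on 10 children = 10 calls
At depth 2: each of 10 parents calls recurse on 10 children = 100 calls
At depth 3: each of 100 parents calls recurse on 10 children = 1000 calls
At depth 4: each of 1000 parents calls recurse on 10 children = 10000 calls
At depth 5: each of 10000 parents calls recurse on 10 children = 100000 calls
At depth 6: each of 100000 parents calls recurse on 10 children = 1000000 calls
At depth 7: each of 1000000 parents calls recurse on 10 children = 10000000 calls
Total: 1 + 10 + 100 + 1000 + 10000 + 100000 + 1000000 + 10000000 = 11111111

11111111


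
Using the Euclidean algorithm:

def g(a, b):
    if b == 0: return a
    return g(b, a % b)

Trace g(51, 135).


g(51, 135) = g(135, 51)
g(135, 51) = g(51, 33)
g(51, 33) = g(33, 18)
g(33, 18) = g(18, 15)
g(18, 15) = g(15, 3)
g(15, 3) = g(3, 0)
g(3, 0) = 3  (base case)

3


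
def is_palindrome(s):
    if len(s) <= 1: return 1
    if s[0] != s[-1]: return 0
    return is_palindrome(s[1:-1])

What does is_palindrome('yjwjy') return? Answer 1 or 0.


is_palindrome('yjwjy'): s[0]='y' == s[-1]='y' -> check is_palindrome('jwj')
is_palindrome('jwj'): s[0]='j' == s[-1]='j' -> check is_palindrome('w')
is_palindrome('w'): len <= 1 -> return 1  (base case)
Result: 1 (palindrome)

1


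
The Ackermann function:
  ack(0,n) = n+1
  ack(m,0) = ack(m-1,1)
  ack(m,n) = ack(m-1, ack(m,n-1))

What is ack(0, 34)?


ack(0, 34) = 35
Result: ack(0, 34) = 35

35


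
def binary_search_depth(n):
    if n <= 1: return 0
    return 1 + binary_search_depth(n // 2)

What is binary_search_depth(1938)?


1938 / 2 = 969
969 / 2 = 484
484 / 2 = 242
242 / 2 = 121
121 / 2 = 60
60 / 2 = 30
30 / 2 = 15
15 / 2 = 7
7 / 2 = 3
3 / 2 = 1
Reached 1 after 10 halvings

10


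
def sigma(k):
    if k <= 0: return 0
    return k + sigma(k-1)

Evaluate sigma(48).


sigma(48)
= 48 + 47 + 46 + 45 + 44 + 43 + 42 + 41 + 40 + 39 + 38 + 37 + 36 + 35 + 34 + 33 + 32 + 31 + 30 + 29 + 28 + 27 + 26 + 25 + 24 + 23 + 22 + 21 + 20 + 19 + 18 + 17 + 16 + 15 + 14 + 13 + 12 + 11 + 10 + 9 + 8 + 7 + 6 + 5 + 4 + 3 + 2 + 1 + sigma(0)
= 48 + 47 + 46 + 45 + 44 + 43 + 42 + 41 + 40 + 39 + 38 + 37 + 36 + 35 + 34 + 33 + 32 + 31 + 30 + 29 + 28 + 27 + 26 + 25 + 24 + 23 + 22 + 21 + 20 + 19 + 18 + 17 + 16 + 15 + 14 + 13 + 12 + 11 + 10 + 9 + 8 + 7 + 6 + 5 + 4 + 3 + 2 + 1 + 0
= 1176

1176


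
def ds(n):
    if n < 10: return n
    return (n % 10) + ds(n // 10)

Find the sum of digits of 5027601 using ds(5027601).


ds(5027601) = 1 + ds(502760)
ds(502760) = 0 + ds(50276)
ds(50276) = 6 + ds(5027)
ds(5027) = 7 + ds(502)
ds(502) = 2 + ds(50)
ds(50) = 0 + ds(5)
ds(5) = 5  (base case)
Total: 1 + 0 + 6 + 7 + 2 + 0 + 5 = 21

21


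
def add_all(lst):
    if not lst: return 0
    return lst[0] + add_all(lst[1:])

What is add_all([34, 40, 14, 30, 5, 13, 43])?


add_all([34, 40, 14, 30, 5, 13, 43]) = 34 + add_all([40, 14, 30, 5, 13, 43])
add_all([40, 14, 30, 5, 13, 43]) = 40 + add_all([14, 30, 5, 13, 43])
add_all([14, 30, 5, 13, 43]) = 14 + add_all([30, 5, 13, 43])
add_all([30, 5, 13, 43]) = 30 + add_all([5, 13, 43])
add_all([5, 13, 43]) = 5 + add_all([13, 43])
add_all([13, 43]) = 13 + add_all([43])
add_all([43]) = 43 + add_all([])
add_all([]) = 0  (base case)
Total: 34 + 40 + 14 + 30 + 5 + 13 + 43 + 0 = 179

179


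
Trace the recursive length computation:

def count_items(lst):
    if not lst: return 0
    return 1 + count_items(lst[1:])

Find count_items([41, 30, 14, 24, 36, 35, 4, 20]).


count_items([41, 30, 14, 24, 36, 35, 4, 20]) = 1 + count_items([30, 14, 24, 36, 35, 4, 20])
count_items([30, 14, 24, 36, 35, 4, 20]) = 1 + count_items([14, 24, 36, 35, 4, 20])
count_items([14, 24, 36, 35, 4, 20]) = 1 + count_items([24, 36, 35, 4, 20])
count_items([24, 36, 35, 4, 20]) = 1 + count_items([36, 35, 4, 20])
count_items([36, 35, 4, 20]) = 1 + count_items([35, 4, 20])
count_items([35, 4, 20]) = 1 + count_items([4, 20])
count_items([4, 20]) = 1 + count_items([20])
count_items([20]) = 1 + count_items([])
count_items([]) = 0  (base case)
Unwinding: 1 + 1 + 1 + 1 + 1 + 1 + 1 + 1 + 0 = 8

8


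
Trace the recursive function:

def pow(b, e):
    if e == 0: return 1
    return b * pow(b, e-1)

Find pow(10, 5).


pow(10, 5)
= 10 * pow(10, 4)
= 10 * 10 * pow(10, 3)
= 10 * 10 * 10 * pow(10, 2)
= 10 * 10 * 10 * 10 * pow(10, 1)
= 10 * 10 * 10 * 10 * 10 * pow(10, 0)
= 10 * 10 * 10 * 10 * 10 * 1
= 100000

100000


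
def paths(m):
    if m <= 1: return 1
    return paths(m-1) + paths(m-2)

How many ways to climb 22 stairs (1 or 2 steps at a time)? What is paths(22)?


Building up from base cases:
paths(0) = 1
paths(1) = 1
paths(2) = paths(1) + paths(0) = 1 + 1 = 2
paths(3) = paths(2) + paths(1) = 2 + 1 = 3
paths(4) = paths(3) + paths(2) = 3 + 2 = 5
paths(5) = paths(4) + paths(3) = 5 + 3 = 8
paths(6) = paths(5) + paths(4) = 8 + 5 = 13
paths(7) = paths(6) + paths(5) = 13 + 8 = 21
paths(8) = paths(7) + paths(6) = 21 + 13 = 34
paths(9) = paths(8) + paths(7) = 34 + 21 = 55
paths(10) = paths(9) + paths(8) = 55 + 34 = 89
paths(11) = paths(10) + paths(9) = 89 + 55 = 144
paths(12) = paths(11) + paths(10) = 144 + 89 = 233
paths(13) = paths(12) + paths(11) = 233 + 144 = 377
paths(14) = paths(13) + paths(12) = 377 + 233 = 610
paths(15) = paths(14) + paths(13) = 610 + 377 = 987
paths(16) = paths(15) + paths(14) = 987 + 610 = 1597
paths(17) = paths(16) + paths(15) = 1597 + 987 = 2584
paths(18) = paths(17) + paths(16) = 2584 + 1597 = 4181
paths(19) = paths(18) + paths(17) = 4181 + 2584 = 6765
paths(20) = paths(19) + paths(18) = 6765 + 4181 = 10946
paths(21) = paths(20) + paths(19) = 10946 + 6765 = 17711
paths(22) = paths(21) + paths(20) = 17711 + 10946 = 28657

28657


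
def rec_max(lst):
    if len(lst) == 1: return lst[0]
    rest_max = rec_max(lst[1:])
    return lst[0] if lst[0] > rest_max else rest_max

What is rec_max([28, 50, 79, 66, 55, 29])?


rec_max([28, 50, 79, 66, 55, 29]): compare 28 with rec_max([50, 79, 66, 55, 29])
rec_max([50, 79, 66, 55, 29]): compare 50 with rec_max([79, 66, 55, 29])
rec_max([79, 66, 55, 29]): compare 79 with rec_max([66, 55, 29])
rec_max([66, 55, 29]): compare 66 with rec_max([55, 29])
rec_max([55, 29]): compare 55 with rec_max([29])
rec_max([29]) = 29  (base case)
Compare 55 with 29 -> 55
Compare 66 with 55 -> 66
Compare 79 with 66 -> 79
Compare 50 with 79 -> 79
Compare 28 with 79 -> 79

79


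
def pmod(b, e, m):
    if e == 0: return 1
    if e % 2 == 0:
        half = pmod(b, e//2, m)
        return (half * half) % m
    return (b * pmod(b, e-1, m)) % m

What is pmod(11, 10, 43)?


pmod(11, 10, 43): e is even, compute pmod(11, 5, 43)
  pmod(11, 5, 43): e is odd, compute pmod(11, 4, 43)
    pmod(11, 4, 43): e is even, compute pmod(11, 2, 43)
      pmod(11, 2, 43): e is even, compute pmod(11, 1, 43)
        pmod(11, 1, 43): e is odd, compute pmod(11, 0, 43)
          pmod(11, 0, 43) = 1
        (11 * 1) % 43 = 11
      half=11, (11*11) % 43 = 35
    half=35, (35*35) % 43 = 21
  (11 * 21) % 43 = 16
half=16, (16*16) % 43 = 41

41


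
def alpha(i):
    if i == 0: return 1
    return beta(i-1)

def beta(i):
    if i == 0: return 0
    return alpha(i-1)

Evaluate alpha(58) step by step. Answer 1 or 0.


alpha(58) = beta(57)
beta(57) = alpha(56)
alpha(56) = beta(55)
beta(55) = alpha(54)
alpha(54) = beta(53)
beta(53) = alpha(52)
alpha(52) = beta(51)
beta(51) = alpha(50)
alpha(50) = beta(49)
beta(49) = alpha(48)
alpha(48) = beta(47)
beta(47) = alpha(46)
alpha(46) = beta(45)
beta(45) = alpha(44)
alpha(44) = beta(43)
beta(43) = alpha(42)
alpha(42) = beta(41)
beta(41) = alpha(40)
alpha(40) = beta(39)
beta(39) = alpha(38)
alpha(38) = beta(37)
beta(37) = alpha(36)
alpha(36) = beta(35)
beta(35) = alpha(34)
alpha(34) = beta(33)
beta(33) = alpha(32)
alpha(32) = beta(31)
beta(31) = alpha(30)
alpha(30) = beta(29)
beta(29) = alpha(28)
alpha(28) = beta(27)
beta(27) = alpha(26)
alpha(26) = beta(25)
beta(25) = alpha(24)
alpha(24) = beta(23)
beta(23) = alpha(22)
alpha(22) = beta(21)
beta(21) = alpha(20)
alpha(20) = beta(19)
beta(19) = alpha(18)
alpha(18) = beta(17)
beta(17) = alpha(16)
alpha(16) = beta(15)
beta(15) = alpha(14)
alpha(14) = beta(13)
beta(13) = alpha(12)
alpha(12) = beta(11)
beta(11) = alpha(10)
alpha(10) = beta(9)
beta(9) = alpha(8)
alpha(8) = beta(7)
beta(7) = alpha(6)
alpha(6) = beta(5)
beta(5) = alpha(4)
alpha(4) = beta(3)
beta(3) = alpha(2)
alpha(2) = beta(1)
beta(1) = alpha(0)
alpha(0) = 1  (base case)
Result: 1

1


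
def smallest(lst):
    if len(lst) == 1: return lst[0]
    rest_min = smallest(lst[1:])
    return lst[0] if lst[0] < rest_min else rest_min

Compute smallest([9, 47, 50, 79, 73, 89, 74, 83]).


smallest([9, 47, 50, 79, 73, 89, 74, 83]): compare 9 with smallest([47, 50, 79, 73, 89, 74, 83])
smallest([47, 50, 79, 73, 89, 74, 83]): compare 47 with smallest([50, 79, 73, 89, 74, 83])
smallest([50, 79, 73, 89, 74, 83]): compare 50 with smallest([79, 73, 89, 74, 83])
smallest([79, 73, 89, 74, 83]): compare 79 with smallest([73, 89, 74, 83])
smallest([73, 89, 74, 83]): compare 73 with smallest([89, 74, 83])
smallest([89, 74, 83]): compare 89 with smallest([74, 83])
smallest([74, 83]): compare 74 with smallest([83])
smallest([83]) = 83  (base case)
Compare 74 with 83 -> 74
Compare 89 with 74 -> 74
Compare 73 with 74 -> 73
Compare 79 with 73 -> 73
Compare 50 with 73 -> 50
Compare 47 with 50 -> 47
Compare 9 with 47 -> 9

9


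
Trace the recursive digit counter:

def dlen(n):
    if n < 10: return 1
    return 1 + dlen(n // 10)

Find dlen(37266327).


dlen(37266327) = 1 + dlen(3726632)
dlen(3726632) = 1 + dlen(372663)
dlen(372663) = 1 + dlen(37266)
dlen(37266) = 1 + dlen(3726)
dlen(3726) = 1 + dlen(372)
dlen(372) = 1 + dlen(37)
dlen(37) = 1 + dlen(3)
dlen(3) = 1  (base case: 3 < 10)
Unwinding: 1 + 1 + 1 + 1 + 1 + 1 + 1 + 1 = 8

8


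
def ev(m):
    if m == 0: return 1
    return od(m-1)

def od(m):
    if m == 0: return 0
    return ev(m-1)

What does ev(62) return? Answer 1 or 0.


ev(62) = od(61)
od(61) = ev(60)
ev(60) = od(59)
od(59) = ev(58)
ev(58) = od(57)
od(57) = ev(56)
ev(56) = od(55)
od(55) = ev(54)
ev(54) = od(53)
od(53) = ev(52)
ev(52) = od(51)
od(51) = ev(50)
ev(50) = od(49)
od(49) = ev(48)
ev(48) = od(47)
od(47) = ev(46)
ev(46) = od(45)
od(45) = ev(44)
ev(44) = od(43)
od(43) = ev(42)
ev(42) = od(41)
od(41) = ev(40)
ev(40) = od(39)
od(39) = ev(38)
ev(38) = od(37)
od(37) = ev(36)
ev(36) = od(35)
od(35) = ev(34)
ev(34) = od(33)
od(33) = ev(32)
ev(32) = od(31)
od(31) = ev(30)
ev(30) = od(29)
od(29) = ev(28)
ev(28) = od(27)
od(27) = ev(26)
ev(26) = od(25)
od(25) = ev(24)
ev(24) = od(23)
od(23) = ev(22)
ev(22) = od(21)
od(21) = ev(20)
ev(20) = od(19)
od(19) = ev(18)
ev(18) = od(17)
od(17) = ev(16)
ev(16) = od(15)
od(15) = ev(14)
ev(14) = od(13)
od(13) = ev(12)
ev(12) = od(11)
od(11) = ev(10)
ev(10) = od(9)
od(9) = ev(8)
ev(8) = od(7)
od(7) = ev(6)
ev(6) = od(5)
od(5) = ev(4)
ev(4) = od(3)
od(3) = ev(2)
ev(2) = od(1)
od(1) = ev(0)
ev(0) = 1  (base case)
Result: 1

1


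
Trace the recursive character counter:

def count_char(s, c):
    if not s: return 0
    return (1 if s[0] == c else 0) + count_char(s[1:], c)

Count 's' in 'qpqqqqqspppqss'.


s[0]='q' != 's' -> 0
s[0]='p' != 's' -> 0
s[0]='q' != 's' -> 0
s[0]='q' != 's' -> 0
s[0]='q' != 's' -> 0
s[0]='q' != 's' -> 0
s[0]='q' != 's' -> 0
s[0]='s' == 's' -> 1
s[0]='p' != 's' -> 0
s[0]='p' != 's' -> 0
s[0]='p' != 's' -> 0
s[0]='q' != 's' -> 0
s[0]='s' == 's' -> 1
s[0]='s' == 's' -> 1
Sum: 0 + 0 + 0 + 0 + 0 + 0 + 0 + 1 + 0 + 0 + 0 + 0 + 1 + 1 = 3

3


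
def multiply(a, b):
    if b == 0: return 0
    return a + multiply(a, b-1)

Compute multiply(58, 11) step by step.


multiply(58, 11) = 58 + multiply(58, 10)
multiply(58, 10) = 58 + multiply(58, 9)
multiply(58, 9) = 58 + multiply(58, 8)
multiply(58, 8) = 58 + multiply(58, 7)
multiply(58, 7) = 58 + multiply(58, 6)
multiply(58, 6) = 58 + multiply(58, 5)
multiply(58, 5) = 58 + multiply(58, 4)
multiply(58, 4) = 58 + multiply(58, 3)
multiply(58, 3) = 58 + multiply(58, 2)
multiply(58, 2) = 58 + multiply(58, 1)
multiply(58, 1) = 58 + multiply(58, 0)
multiply(58, 0) = 0  (base case)
Total: 58 + 58 + 58 + 58 + 58 + 58 + 58 + 58 + 58 + 58 + 58 + 0 = 638

638


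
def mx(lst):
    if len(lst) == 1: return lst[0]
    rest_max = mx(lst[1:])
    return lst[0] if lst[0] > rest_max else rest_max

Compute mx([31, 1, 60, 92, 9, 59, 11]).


mx([31, 1, 60, 92, 9, 59, 11]): compare 31 with mx([1, 60, 92, 9, 59, 11])
mx([1, 60, 92, 9, 59, 11]): compare 1 with mx([60, 92, 9, 59, 11])
mx([60, 92, 9, 59, 11]): compare 60 with mx([92, 9, 59, 11])
mx([92, 9, 59, 11]): compare 92 with mx([9, 59, 11])
mx([9, 59, 11]): compare 9 with mx([59, 11])
mx([59, 11]): compare 59 with mx([11])
mx([11]) = 11  (base case)
Compare 59 with 11 -> 59
Compare 9 with 59 -> 59
Compare 92 with 59 -> 92
Compare 60 with 92 -> 92
Compare 1 with 92 -> 92
Compare 31 with 92 -> 92

92


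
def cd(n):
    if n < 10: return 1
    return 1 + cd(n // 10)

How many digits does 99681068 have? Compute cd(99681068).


cd(99681068) = 1 + cd(9968106)
cd(9968106) = 1 + cd(996810)
cd(996810) = 1 + cd(99681)
cd(99681) = 1 + cd(9968)
cd(9968) = 1 + cd(996)
cd(996) = 1 + cd(99)
cd(99) = 1 + cd(9)
cd(9) = 1  (base case: 9 < 10)
Unwinding: 1 + 1 + 1 + 1 + 1 + 1 + 1 + 1 = 8

8


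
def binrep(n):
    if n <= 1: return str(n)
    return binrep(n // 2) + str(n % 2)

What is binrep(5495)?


binrep(5495) = binrep(2747) + '1'
binrep(2747) = binrep(1373) + '1'
binrep(1373) = binrep(686) + '1'
binrep(686) = binrep(343) + '0'
binrep(343) = binrep(171) + '1'
binrep(171) = binrep(85) + '1'
binrep(85) = binrep(42) + '1'
binrep(42) = binrep(21) + '0'
binrep(21) = binrep(10) + '1'
binrep(10) = binrep(5) + '0'
binrep(5) = binrep(2) + '1'
binrep(2) = binrep(1) + '0'
binrep(1) = '1'  (base case)
Concatenating: '1' + '0' + '1' + '0' + '1' + '0' + '1' + '1' + '1' + '0' + '1' + '1' + '1' = '1010101110111'

1010101110111


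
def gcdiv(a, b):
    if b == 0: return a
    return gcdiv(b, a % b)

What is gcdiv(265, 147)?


gcdiv(265, 147) = gcdiv(147, 118)
gcdiv(147, 118) = gcdiv(118, 29)
gcdiv(118, 29) = gcdiv(29, 2)
gcdiv(29, 2) = gcdiv(2, 1)
gcdiv(2, 1) = gcdiv(1, 0)
gcdiv(1, 0) = 1  (base case)

1


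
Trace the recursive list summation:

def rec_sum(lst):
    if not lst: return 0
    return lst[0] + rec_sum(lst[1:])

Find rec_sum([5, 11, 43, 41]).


rec_sum([5, 11, 43, 41]) = 5 + rec_sum([11, 43, 41])
rec_sum([11, 43, 41]) = 11 + rec_sum([43, 41])
rec_sum([43, 41]) = 43 + rec_sum([41])
rec_sum([41]) = 41 + rec_sum([])
rec_sum([]) = 0  (base case)
Total: 5 + 11 + 43 + 41 + 0 = 100

100


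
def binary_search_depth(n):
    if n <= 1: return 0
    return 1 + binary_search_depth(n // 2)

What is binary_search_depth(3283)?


3283 / 2 = 1641
1641 / 2 = 820
820 / 2 = 410
410 / 2 = 205
205 / 2 = 102
102 / 2 = 51
51 / 2 = 25
25 / 2 = 12
12 / 2 = 6
6 / 2 = 3
3 / 2 = 1
Reached 1 after 11 halvings

11


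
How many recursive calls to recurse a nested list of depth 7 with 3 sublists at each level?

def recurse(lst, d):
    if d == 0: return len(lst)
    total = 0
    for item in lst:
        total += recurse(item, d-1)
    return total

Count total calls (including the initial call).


At depth 0 (root): 1 call
At depth 1: each of 1 parents calls recurse on 3 children = 3 calls
At depth 2: each of 3 parents calls recurse on 3 children = 9 calls
At depth 3: each of 9 parents calls recurse on 3 children = 27 calls
At depth 4: each of 27 parents calls recurse on 3 children = 81 calls
At depth 5: each of 81 parents calls recurse on 3 children = 243 calls
At depth 6: each of 243 parents calls recurse on 3 children = 729 calls
At depth 7: each of 729 parents calls recurse on 3 children = 2187 calls
Total: 1 + 3 + 9 + 27 + 81 + 243 + 729 + 2187 = 3280

3280
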